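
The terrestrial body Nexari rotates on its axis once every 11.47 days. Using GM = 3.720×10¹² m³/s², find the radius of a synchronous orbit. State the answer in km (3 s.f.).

r_sync ≈ 45200 km

T = 11.47 days = 9.910×10⁵ s.
A synchronous orbit has period T, so by Kepler's third law a = (μT²/4π²)^(1/3).
μT²/4π² = 3.720×10¹² × (9.910×10⁵)² / 39.48 = 9.254×10²² m³.
a = 4.523×10⁷ m = 45232 km.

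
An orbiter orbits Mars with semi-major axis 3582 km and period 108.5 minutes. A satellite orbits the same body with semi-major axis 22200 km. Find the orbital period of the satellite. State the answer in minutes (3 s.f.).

T₂ ≈ 1670 minutes

Kepler's third law: T² ∝ a³, so T₂ = T₁ (a₂/a₁)^(3/2).
a₂/a₁ = 6.198, (a₂/a₁)^(3/2) = 15.43.
T₂ = 108.5 × 15.43 = 1674 minutes.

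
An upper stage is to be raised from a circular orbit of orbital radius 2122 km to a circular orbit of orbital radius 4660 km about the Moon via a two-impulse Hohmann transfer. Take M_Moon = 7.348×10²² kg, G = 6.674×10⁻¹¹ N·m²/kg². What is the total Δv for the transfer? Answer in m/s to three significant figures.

Δv_total ≈ 476 m/s

μ = GM = 6.674×10⁻¹¹ × 7.348×10²² = 4.904×10¹² m³/s².
r₁ = 2122 km = 2.122×10⁶ m.
r₂ = 4660 km = 4.660×10⁶ m.
Transfer ellipse a_t = (r₁ + r₂)/2 = 3.391×10⁶ m.
At r₁: circular v_c1 = √(μ/r₁) = 1520 m/s; transfer-perilune v_p = √[μ(2/r₁ − 1/a_t)] = 1782 m/s.
Δv₁ = v_p − v_c1 = 261.9 m/s.
At r₂: circular v_c2 = √(μ/r₂) = 1026 m/s; transfer-apolune v_a = √[μ(2/r₂ − 1/a_t)] = 811.5 m/s.
Δv₂ = v_c2 − v_a = 214.3 m/s.
Total Δv = Δv₁ + Δv₂ = 476.2 m/s.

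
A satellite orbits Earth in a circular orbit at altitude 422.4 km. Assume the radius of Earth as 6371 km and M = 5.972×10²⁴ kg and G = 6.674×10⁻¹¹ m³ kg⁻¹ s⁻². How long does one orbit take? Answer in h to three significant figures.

μ = GM = 6.674×10⁻¹¹ × 5.972×10²⁴ = 3.986×10¹⁴ m³/s².
r = 6371 + 422.4 = 6793.4 km = 6.7934×10⁶ m.
Kepler's third law: T = 2π√(r³/μ) = 2π√((6.793×10⁶)³ / 3.986×10¹⁴).
r³/μ = 7.866×10⁵ s², so T = 2π × 8.869×10² = 5.573×10³ s.
Converting: 5.573×10³ s ÷ 3600 = 1.548 h.

T ≈ 1.55 h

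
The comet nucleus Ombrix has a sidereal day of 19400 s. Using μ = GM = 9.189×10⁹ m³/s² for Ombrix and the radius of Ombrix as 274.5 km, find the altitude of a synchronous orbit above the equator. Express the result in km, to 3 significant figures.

h_sync ≈ 170 km

A synchronous orbit has period T, so by Kepler's third law a = (μT²/4π²)^(1/3).
μT²/4π² = 9.189×10⁹ × (1.940×10⁴)² / 39.48 = 8.760×10¹⁶ m³.
a = 4.441×10⁵ m = 444.12 km.
Altitude h = a − R = 444.12 − 274.5 = 169.62 km.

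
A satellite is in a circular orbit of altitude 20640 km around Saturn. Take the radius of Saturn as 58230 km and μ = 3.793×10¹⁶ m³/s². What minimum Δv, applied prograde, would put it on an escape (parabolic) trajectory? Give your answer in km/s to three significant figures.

r = 58230 + 20640 = 78870 km = 7.8870×10⁷ m.
Circular speed v_c = √(μ/r) = 21930 m/s.
Escape speed v_esc = √(2μ/r) = √2 × v_c = 31010 m/s.
Δv = v_esc − v_c = 9084 m/s = 9.084 km/s.

Δv ≈ 9.08 km/s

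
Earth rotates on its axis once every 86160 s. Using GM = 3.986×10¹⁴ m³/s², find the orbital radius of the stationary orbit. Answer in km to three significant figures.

A synchronous orbit has period T, so by Kepler's third law a = (μT²/4π²)^(1/3).
μT²/4π² = 3.986×10¹⁴ × (8.616×10⁴)² / 39.48 = 7.495×10²² m³.
a = 4.216×10⁷ m = 42163 km.

r_sync ≈ 42200 km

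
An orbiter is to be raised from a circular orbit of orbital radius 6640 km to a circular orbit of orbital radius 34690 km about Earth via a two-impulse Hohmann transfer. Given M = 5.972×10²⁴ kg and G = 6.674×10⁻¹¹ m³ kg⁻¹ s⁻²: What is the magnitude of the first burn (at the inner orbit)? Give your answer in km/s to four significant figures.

Δv ≈ 2.291 km/s

μ = GM = 6.674×10⁻¹¹ × 5.972×10²⁴ = 3.986×10¹⁴ m³/s².
r₁ = 6640 km = 6.640×10⁶ m.
r₂ = 34690 km = 3.469×10⁷ m.
Transfer ellipse a_t = (r₁ + r₂)/2 = 2.066×10⁷ m.
At r₁: circular v_c1 = √(μ/r₁) = 7748 m/s; transfer-perigee v_p = √[μ(2/r₁ − 1/a_t)] = 10040 m/s.
Δv₁ = v_p − v_c1 = 2291 m/s.
= 2.291 km/s.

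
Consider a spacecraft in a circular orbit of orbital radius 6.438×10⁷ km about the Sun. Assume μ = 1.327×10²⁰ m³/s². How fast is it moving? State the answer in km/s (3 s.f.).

r = 6.438×10⁷ km = 6.438×10¹⁰ m.
For a circular orbit v = √(μ/r) = √(1.327×10²⁰ / 6.438×10¹⁰) = √(2.061×10⁹) = 45400 m/s.
That is 45.40 km/s.

v ≈ 45.4 km/s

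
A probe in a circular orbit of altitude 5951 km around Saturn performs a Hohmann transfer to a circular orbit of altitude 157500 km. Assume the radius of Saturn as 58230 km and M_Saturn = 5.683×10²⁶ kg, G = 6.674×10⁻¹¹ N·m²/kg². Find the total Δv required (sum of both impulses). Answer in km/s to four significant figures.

Δv_total ≈ 10.15 km/s

μ = GM = 6.674×10⁻¹¹ × 5.683×10²⁶ = 3.793×10¹⁶ m³/s².
r₁ = 58230 + 5951 = 64181 km = 6.4181×10⁷ m.
r₂ = 58230 + 157500 = 215730 km = 2.1573×10⁸ m.
Transfer ellipse a_t = (r₁ + r₂)/2 = 1.400×10⁸ m.
At r₁: circular v_c1 = √(μ/r₁) = 24310 m/s; transfer-perikrone v_p = √[μ(2/r₁ − 1/a_t)] = 30180 m/s.
Δv₁ = v_p − v_c1 = 5872 m/s.
At r₂: circular v_c2 = √(μ/r₂) = 13260 m/s; transfer-apokrone v_a = √[μ(2/r₂ − 1/a_t)] = 8979 m/s.
Δv₂ = v_c2 − v_a = 4280 m/s.
Total Δv = Δv₁ + Δv₂ = 10150 m/s = 10.15 km/s.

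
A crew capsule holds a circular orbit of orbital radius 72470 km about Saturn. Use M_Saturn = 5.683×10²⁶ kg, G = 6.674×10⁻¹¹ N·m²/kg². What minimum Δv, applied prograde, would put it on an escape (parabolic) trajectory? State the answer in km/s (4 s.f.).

Δv ≈ 9.476 km/s

μ = GM = 6.674×10⁻¹¹ × 5.683×10²⁶ = 3.793×10¹⁶ m³/s².
r = 72470 km = 7.247×10⁷ m.
Circular speed v_c = √(μ/r) = 22880 m/s.
Escape speed v_esc = √(2μ/r) = √2 × v_c = 32350 m/s.
Δv = v_esc − v_c = 9476 m/s = 9.476 km/s.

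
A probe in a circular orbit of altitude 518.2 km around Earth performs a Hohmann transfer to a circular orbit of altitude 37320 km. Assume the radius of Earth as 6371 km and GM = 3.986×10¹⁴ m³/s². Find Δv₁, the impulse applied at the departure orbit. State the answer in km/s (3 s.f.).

Δv ≈ 2.39 km/s

r₁ = 6371 + 518.2 = 6889.2 km = 6.8892×10⁶ m.
r₂ = 6371 + 37320 = 43691 km = 4.3691×10⁷ m.
Transfer ellipse a_t = (r₁ + r₂)/2 = 2.529×10⁷ m.
At r₁: circular v_c1 = √(μ/r₁) = 7606 m/s; transfer-perigee v_p = √[μ(2/r₁ − 1/a_t)] = 9998 m/s.
Δv₁ = v_p − v_c1 = 2391 m/s.
= 2.391 km/s.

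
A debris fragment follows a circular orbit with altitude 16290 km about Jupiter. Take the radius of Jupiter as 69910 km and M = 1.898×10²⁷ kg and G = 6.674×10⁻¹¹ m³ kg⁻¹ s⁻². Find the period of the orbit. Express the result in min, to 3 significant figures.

μ = GM = 6.674×10⁻¹¹ × 1.898×10²⁷ = 1.267×10¹⁷ m³/s².
r = 69910 + 16290 = 86200 km = 8.6200×10⁷ m.
Kepler's third law: T = 2π√(r³/μ) = 2π√((8.620×10⁷)³ / 1.267×10¹⁷).
r³/μ = 5.056×10⁶ s², so T = 2π × 2.249×10³ = 1.413×10⁴ s.
Converting: 1.413×10⁴ s ÷ 60.00 = 235.5 min.

T ≈ 235 min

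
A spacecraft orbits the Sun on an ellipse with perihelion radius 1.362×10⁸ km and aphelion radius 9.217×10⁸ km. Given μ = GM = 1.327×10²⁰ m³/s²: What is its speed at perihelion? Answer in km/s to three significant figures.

v ≈ 41.2 km/s

Semi-major axis a = (r_p + r_a)/2 = 5.2895×10⁸ km = 5.290×10¹¹ m.
Vis-viva: v² = μ(2/r − 1/a) = 1.327×10²⁰ × (1.468×10⁻¹¹ − 1.891×10⁻¹²) = 1.698×10⁹ m²/s².
v = 41200 m/s = 41.20 km/s.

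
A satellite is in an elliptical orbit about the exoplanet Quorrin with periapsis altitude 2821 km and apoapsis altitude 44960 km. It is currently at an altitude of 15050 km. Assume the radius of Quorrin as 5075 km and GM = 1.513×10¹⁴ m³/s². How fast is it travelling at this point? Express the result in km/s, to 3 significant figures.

v ≈ 3.13 km/s

r_p = 5075 + 2821 = 7896.0 km = 7.8960×10⁶ m.
r_a = 5075 + 44960 = 50035 km = 5.0035×10⁷ m.
r = 5075 + 15050 = 20125 km = 2.012×10⁷ m.
Semi-major axis a = (r_p + r_a)/2 = 28966 km = 2.897×10⁷ m.
Vis-viva: v² = μ(2/r − 1/a) = 1.513×10¹⁴ × (9.938×10⁻⁸ − 3.452×10⁻⁸) = 9.813×10⁶ m²/s².
v = 3133 m/s = 3.133 km/s.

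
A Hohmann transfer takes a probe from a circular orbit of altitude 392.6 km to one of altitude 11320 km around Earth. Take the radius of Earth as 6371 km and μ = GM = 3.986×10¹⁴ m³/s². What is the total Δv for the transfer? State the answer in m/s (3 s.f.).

r₁ = 6371 + 392.6 = 6763.6 km = 6.7636×10⁶ m.
r₂ = 6371 + 11320 = 17691 km = 1.7691×10⁷ m.
Transfer ellipse a_t = (r₁ + r₂)/2 = 1.223×10⁷ m.
At r₁: circular v_c1 = √(μ/r₁) = 7677 m/s; transfer-perigee v_p = √[μ(2/r₁ − 1/a_t)] = 9234 m/s.
Δv₁ = v_p − v_c1 = 1557 m/s.
At r₂: circular v_c2 = √(μ/r₂) = 4747 m/s; transfer-apogee v_a = √[μ(2/r₂ − 1/a_t)] = 3530 m/s.
Δv₂ = v_c2 − v_a = 1216 m/s.
Total Δv = Δv₁ + Δv₂ = 2774 m/s.

Δv_total ≈ 2770 m/s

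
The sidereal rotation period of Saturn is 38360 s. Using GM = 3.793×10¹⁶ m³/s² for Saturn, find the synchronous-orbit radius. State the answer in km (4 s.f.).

A synchronous orbit has period T, so by Kepler's third law a = (μT²/4π²)^(1/3).
μT²/4π² = 3.793×10¹⁶ × (3.836×10⁴)² / 39.48 = 1.414×10²⁴ m³.
a = 1.122×10⁸ m = 1.1223×10⁵ km.

r_sync ≈ 1.122×10⁵ km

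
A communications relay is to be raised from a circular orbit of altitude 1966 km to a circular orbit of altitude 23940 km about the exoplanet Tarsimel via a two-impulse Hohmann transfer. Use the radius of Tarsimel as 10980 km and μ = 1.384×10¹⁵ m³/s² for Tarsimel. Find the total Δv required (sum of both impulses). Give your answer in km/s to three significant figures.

r₁ = 10980 + 1966 = 12946 km = 1.2946×10⁷ m.
r₂ = 10980 + 23940 = 34920 km = 3.4920×10⁷ m.
Transfer ellipse a_t = (r₁ + r₂)/2 = 2.393×10⁷ m.
At r₁: circular v_c1 = √(μ/r₁) = 10340 m/s; transfer-periapsis v_p = √[μ(2/r₁ − 1/a_t)] = 12490 m/s.
Δv₁ = v_p − v_c1 = 2150 m/s.
At r₂: circular v_c2 = √(μ/r₂) = 6296 m/s; transfer-apoapsis v_a = √[μ(2/r₂ − 1/a_t)] = 4630 m/s.
Δv₂ = v_c2 − v_a = 1665 m/s.
Total Δv = Δv₁ + Δv₂ = 3815 m/s = 3.815 km/s.

Δv_total ≈ 3.82 km/s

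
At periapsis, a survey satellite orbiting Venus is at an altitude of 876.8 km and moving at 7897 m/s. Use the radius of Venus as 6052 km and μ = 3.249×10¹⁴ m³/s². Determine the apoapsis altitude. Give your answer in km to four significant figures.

r_p = 6052 + 876.8 = 6928.8 km = 6.929×10⁶ m.
Specific energy ε = v²/2 − μ/r = -1.571×10⁷ J/kg, so a = −μ/(2ε) = 1.034×10⁷ m.
The apsides satisfy r_p + r_a = 2a, so the apoapsis radius is 2a − r_p = 1.375×10⁷ m = 13752 km.
Apoapsis altitude = 13752 − 6052 = 7700.4 km.

apoapsis altitude ≈ 7700 km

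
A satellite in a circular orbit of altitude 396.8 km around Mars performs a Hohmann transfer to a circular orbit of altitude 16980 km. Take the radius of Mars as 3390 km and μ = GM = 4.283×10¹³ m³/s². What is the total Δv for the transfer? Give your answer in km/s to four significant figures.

Δv_total ≈ 1.642 km/s

r₁ = 3390 + 396.8 = 3786.8 km = 3.7868×10⁶ m.
r₂ = 3390 + 16980 = 20370 km = 2.0370×10⁷ m.
Transfer ellipse a_t = (r₁ + r₂)/2 = 1.208×10⁷ m.
At r₁: circular v_c1 = √(μ/r₁) = 3363 m/s; transfer-periapsis v_p = √[μ(2/r₁ − 1/a_t)] = 4367 m/s.
Δv₁ = v_p − v_c1 = 1004 m/s.
At r₂: circular v_c2 = √(μ/r₂) = 1450 m/s; transfer-apoapsis v_a = √[μ(2/r₂ − 1/a_t)] = 811.9 m/s.
Δv₂ = v_c2 − v_a = 638.1 m/s.
Total Δv = Δv₁ + Δv₂ = 1642 m/s = 1.642 km/s.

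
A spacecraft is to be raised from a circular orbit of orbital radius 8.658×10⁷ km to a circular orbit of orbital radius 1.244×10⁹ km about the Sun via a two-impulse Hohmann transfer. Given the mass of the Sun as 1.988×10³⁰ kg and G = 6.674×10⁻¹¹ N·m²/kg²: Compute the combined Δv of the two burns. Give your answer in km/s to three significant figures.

Δv_total ≈ 21.0 km/s

μ = GM = 6.674×10⁻¹¹ × 1.988×10³⁰ = 1.327×10²⁰ m³/s².
r₁ = 8.658×10⁷ km = 8.658×10¹⁰ m.
r₂ = 1.244×10⁹ km = 1.244×10¹² m.
Transfer ellipse a_t = (r₁ + r₂)/2 = 6.653×10¹¹ m.
At r₁: circular v_c1 = √(μ/r₁) = 39150 m/s; transfer-perihelion v_p = √[μ(2/r₁ − 1/a_t)] = 53530 m/s.
Δv₁ = v_p − v_c1 = 14380 m/s.
At r₂: circular v_c2 = √(μ/r₂) = 10330 m/s; transfer-aphelion v_a = √[μ(2/r₂ − 1/a_t)] = 3726 m/s.
Δv₂ = v_c2 − v_a = 6602 m/s.
Total Δv = Δv₁ + Δv₂ = 20990 m/s = 20.99 km/s.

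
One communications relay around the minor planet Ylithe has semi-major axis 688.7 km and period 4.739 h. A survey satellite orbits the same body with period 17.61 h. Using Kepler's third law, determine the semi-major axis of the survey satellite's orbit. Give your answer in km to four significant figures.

a₂ ≈ 1652 km

Kepler's third law: a³ ∝ T², so a₂ = a₁ (T₂/T₁)^(2/3).
T₂/T₁ = 3.716, (T₂/T₁)^(2/3) = 2.399.
a₂ = 688.7 × 2.399 = 1652 km.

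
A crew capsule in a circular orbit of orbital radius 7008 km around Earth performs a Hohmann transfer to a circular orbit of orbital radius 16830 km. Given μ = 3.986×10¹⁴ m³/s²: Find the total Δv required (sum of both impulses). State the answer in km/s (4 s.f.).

Δv_total ≈ 2.555 km/s

r₁ = 7008 km = 7.008×10⁶ m.
r₂ = 16830 km = 1.683×10⁷ m.
Transfer ellipse a_t = (r₁ + r₂)/2 = 1.192×10⁷ m.
At r₁: circular v_c1 = √(μ/r₁) = 7542 m/s; transfer-perigee v_p = √[μ(2/r₁ − 1/a_t)] = 8962 m/s.
Δv₁ = v_p − v_c1 = 1420 m/s.
At r₂: circular v_c2 = √(μ/r₂) = 4867 m/s; transfer-apogee v_a = √[μ(2/r₂ − 1/a_t)] = 3732 m/s.
Δv₂ = v_c2 − v_a = 1135 m/s.
Total Δv = Δv₁ + Δv₂ = 2555 m/s = 2.555 km/s.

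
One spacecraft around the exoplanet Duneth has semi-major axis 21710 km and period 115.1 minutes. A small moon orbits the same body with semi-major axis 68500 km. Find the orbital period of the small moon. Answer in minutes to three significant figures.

Kepler's third law: T² ∝ a³, so T₂ = T₁ (a₂/a₁)^(3/2).
a₂/a₁ = 3.155, (a₂/a₁)^(3/2) = 5.605.
T₂ = 115.1 × 5.605 = 645.1 minutes.

T₂ ≈ 645 minutes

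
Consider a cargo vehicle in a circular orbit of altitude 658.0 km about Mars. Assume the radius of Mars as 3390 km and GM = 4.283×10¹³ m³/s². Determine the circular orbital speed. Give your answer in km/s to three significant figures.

r = 3390 + 658.0 = 4048.0 km = 4.0480×10⁶ m.
For a circular orbit v = √(μ/r) = √(4.283×10¹³ / 4.048×10⁶) = √(1.058×10⁷) = 3253 m/s.
That is 3.253 km/s.

v ≈ 3.25 km/s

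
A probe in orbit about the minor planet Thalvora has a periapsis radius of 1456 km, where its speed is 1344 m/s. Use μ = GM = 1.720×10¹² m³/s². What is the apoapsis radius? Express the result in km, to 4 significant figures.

r_p = 1.456×10⁶ m.
Specific energy ε = v²/2 − μ/r = -2.782×10⁵ J/kg, so a = −μ/(2ε) = 3.092×10⁶ m.
The apsides satisfy r_p + r_a = 2a, so the apoapsis radius is 2a − r_p = 4.728×10⁶ m = 4727.7 km.

apoapsis radius ≈ 4728 km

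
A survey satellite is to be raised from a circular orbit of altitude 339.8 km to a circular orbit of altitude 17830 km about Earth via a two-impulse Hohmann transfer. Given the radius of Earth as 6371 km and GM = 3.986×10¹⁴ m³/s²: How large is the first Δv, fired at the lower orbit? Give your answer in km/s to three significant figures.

r₁ = 6371 + 339.8 = 6710.8 km = 6.7108×10⁶ m.
r₂ = 6371 + 17830 = 24201 km = 2.4201×10⁷ m.
Transfer ellipse a_t = (r₁ + r₂)/2 = 1.546×10⁷ m.
At r₁: circular v_c1 = √(μ/r₁) = 7707 m/s; transfer-perigee v_p = √[μ(2/r₁ − 1/a_t)] = 9644 m/s.
Δv₁ = v_p − v_c1 = 1937 m/s.
= 1.937 km/s.

Δv ≈ 1.94 km/s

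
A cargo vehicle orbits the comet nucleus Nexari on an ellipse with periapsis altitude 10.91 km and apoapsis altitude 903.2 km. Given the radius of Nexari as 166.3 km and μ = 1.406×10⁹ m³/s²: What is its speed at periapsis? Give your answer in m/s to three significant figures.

r_p = 166.3 + 10.91 = 177.21 km = 1.7721×10⁵ m.
r_a = 166.3 + 903.2 = 1069.5 km = 1.0695×10⁶ m.
Semi-major axis a = (r_p + r_a)/2 = 623.36 km = 6.234×10⁵ m.
Vis-viva: v² = μ(2/r − 1/a) = 1.406×10⁹ × (1.129×10⁻⁵ − 1.604×10⁻⁶) = 1.361×10⁴ m²/s².
v = 116.7 m/s.

v ≈ 117 m/s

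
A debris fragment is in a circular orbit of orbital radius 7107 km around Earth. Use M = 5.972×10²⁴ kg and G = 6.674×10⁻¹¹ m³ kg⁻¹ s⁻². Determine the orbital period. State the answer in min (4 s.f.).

T ≈ 99.38 min

μ = GM = 6.674×10⁻¹¹ × 5.972×10²⁴ = 3.986×10¹⁴ m³/s².
r = 7107 km = 7.107×10⁶ m.
Kepler's third law: T = 2π√(r³/μ) = 2π√((7.107×10⁶)³ / 3.986×10¹⁴).
r³/μ = 9.006×10⁵ s², so T = 2π × 9.490×10² = 5.963×10³ s.
Converting: 5.963×10³ s ÷ 60.00 = 99.38 min.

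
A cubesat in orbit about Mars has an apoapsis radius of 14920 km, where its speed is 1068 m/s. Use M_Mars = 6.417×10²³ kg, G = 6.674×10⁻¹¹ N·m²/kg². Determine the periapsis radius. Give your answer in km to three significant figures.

μ = GM = 6.674×10⁻¹¹ × 6.417×10²³ = 4.283×10¹³ m³/s².
r_a = 1.492×10⁷ m.
Specific energy ε = v²/2 − μ/r = -2.300×10⁶ J/kg, so a = −μ/(2ε) = 9.310×10⁶ m.
The apsides satisfy r_p + r_a = 2a, so the periapsis radius is 2a − r_a = 3.699×10⁶ m = 3699.4 km.

periapsis radius ≈ 3700 km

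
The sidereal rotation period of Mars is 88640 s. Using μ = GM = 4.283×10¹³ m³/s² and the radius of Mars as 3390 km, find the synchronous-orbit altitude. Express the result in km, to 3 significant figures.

A synchronous orbit has period T, so by Kepler's third law a = (μT²/4π²)^(1/3).
μT²/4π² = 4.283×10¹³ × (8.864×10⁴)² / 39.48 = 8.524×10²¹ m³.
a = 2.043×10⁷ m = 20428 km.
Altitude h = a − R = 20428 − 3390 = 17038 km.

h_sync ≈ 17000 km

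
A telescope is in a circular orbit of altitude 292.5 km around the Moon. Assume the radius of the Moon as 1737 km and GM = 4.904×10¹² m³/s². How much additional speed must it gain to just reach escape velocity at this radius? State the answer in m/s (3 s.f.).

Δv ≈ 644 m/s

r = 1737 + 292.5 = 2029.5 km = 2.0295×10⁶ m.
Circular speed v_c = √(μ/r) = 1554 m/s.
Escape speed v_esc = √(2μ/r) = √2 × v_c = 2198 m/s.
Δv = v_esc − v_c = 643.9 m/s.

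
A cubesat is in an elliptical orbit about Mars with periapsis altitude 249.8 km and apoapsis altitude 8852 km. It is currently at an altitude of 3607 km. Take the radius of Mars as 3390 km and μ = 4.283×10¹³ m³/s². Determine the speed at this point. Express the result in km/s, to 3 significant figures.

r_p = 3390 + 249.8 = 3639.8 km = 3.6398×10⁶ m.
r_a = 3390 + 8852 = 12242 km = 1.2242×10⁷ m.
r = 3390 + 3607 = 6997.0 km = 6.997×10⁶ m.
Semi-major axis a = (r_p + r_a)/2 = 7940.9 km = 7.941×10⁶ m.
Vis-viva: v² = μ(2/r − 1/a) = 4.283×10¹³ × (2.858×10⁻⁷ − 1.259×10⁻⁷) = 6.849×10⁶ m²/s².
v = 2617 m/s = 2.617 km/s.

v ≈ 2.62 km/s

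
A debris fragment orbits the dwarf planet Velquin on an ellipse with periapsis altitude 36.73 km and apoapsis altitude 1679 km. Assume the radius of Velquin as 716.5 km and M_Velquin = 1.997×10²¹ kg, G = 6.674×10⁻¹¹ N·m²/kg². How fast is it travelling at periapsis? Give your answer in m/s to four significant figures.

v ≈ 518.9 m/s

μ = GM = 6.674×10⁻¹¹ × 1.997×10²¹ = 1.333×10¹¹ m³/s².
r_p = 716.5 + 36.73 = 753.23 km = 7.5323×10⁵ m.
r_a = 716.5 + 1679 = 2395.5 km = 2.3955×10⁶ m.
Semi-major axis a = (r_p + r_a)/2 = 1574.4 km = 1.574×10⁶ m.
Vis-viva: v² = μ(2/r − 1/a) = 1.333×10¹¹ × (2.655×10⁻⁶ − 6.352×10⁻⁷) = 2.692×10⁵ m²/s².
v = 518.9 m/s.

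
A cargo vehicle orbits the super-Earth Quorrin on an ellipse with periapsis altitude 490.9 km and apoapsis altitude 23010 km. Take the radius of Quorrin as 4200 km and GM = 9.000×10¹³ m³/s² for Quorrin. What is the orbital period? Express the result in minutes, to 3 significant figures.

r_p = 4200 + 490.9 = 4690.9 km = 4.6909×10⁶ m.
r_a = 4200 + 23010 = 27210 km = 2.7210×10⁷ m.
Semi-major axis a = (r_p + r_a)/2 = (4690.9 + 27210)/2 = 15950 km = 1.595×10⁷ m.
By Kepler's third law T = 2π√(a³/μ) = 2π × 6.715×10³ = 4.219×10⁴ s.
= 703.2 minutes.

T ≈ 703 minutes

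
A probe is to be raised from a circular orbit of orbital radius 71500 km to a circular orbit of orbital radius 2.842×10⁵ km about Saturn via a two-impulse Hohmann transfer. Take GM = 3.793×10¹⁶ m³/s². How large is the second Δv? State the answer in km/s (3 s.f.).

Δv ≈ 4.23 km/s

r₁ = 71500 km = 7.150×10⁷ m.
r₂ = 2.842×10⁵ km = 2.842×10⁸ m.
Transfer ellipse a_t = (r₁ + r₂)/2 = 1.778×10⁸ m.
At r₁: circular v_c1 = √(μ/r₁) = 23030 m/s; transfer-perikrone v_p = √[μ(2/r₁ − 1/a_t)] = 29120 m/s.
At r₂: circular v_c2 = √(μ/r₂) = 11550 m/s; transfer-apokrone v_a = √[μ(2/r₂ − 1/a_t)] = 7325 m/s.
Δv₂ = v_c2 − v_a = 4228 m/s.
= 4.228 km/s.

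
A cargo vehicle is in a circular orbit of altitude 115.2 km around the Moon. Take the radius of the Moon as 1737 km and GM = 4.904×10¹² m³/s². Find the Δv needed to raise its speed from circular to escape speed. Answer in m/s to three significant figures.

r = 1737 + 115.2 = 1852.2 km = 1.8522×10⁶ m.
Circular speed v_c = √(μ/r) = 1627 m/s.
Escape speed v_esc = √(2μ/r) = √2 × v_c = 2301 m/s.
Δv = v_esc − v_c = 674.0 m/s.

Δv ≈ 674 m/s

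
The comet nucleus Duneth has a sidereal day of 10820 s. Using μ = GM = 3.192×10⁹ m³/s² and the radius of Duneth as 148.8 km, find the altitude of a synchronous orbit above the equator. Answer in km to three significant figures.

A synchronous orbit has period T, so by Kepler's third law a = (μT²/4π²)^(1/3).
μT²/4π² = 3.192×10⁹ × (1.082×10⁴)² / 39.48 = 9.466×10¹⁵ m³.
a = 2.115×10⁵ m = 211.54 km.
Altitude h = a − R = 211.54 − 148.8 = 62.737 km.

h_sync ≈ 62.7 km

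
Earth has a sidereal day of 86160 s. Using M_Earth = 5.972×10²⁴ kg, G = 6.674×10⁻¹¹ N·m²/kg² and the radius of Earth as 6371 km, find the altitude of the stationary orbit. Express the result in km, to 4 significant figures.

h_sync ≈ 35790 km

μ = GM = 6.674×10⁻¹¹ × 5.972×10²⁴ = 3.986×10¹⁴ m³/s².
A synchronous orbit has period T, so by Kepler's third law a = (μT²/4π²)^(1/3).
μT²/4π² = 3.986×10¹⁴ × (8.616×10⁴)² / 39.48 = 7.495×10²² m³.
a = 4.216×10⁷ m = 42162 km.
Altitude h = a − R = 42162 − 6371 = 35791 km.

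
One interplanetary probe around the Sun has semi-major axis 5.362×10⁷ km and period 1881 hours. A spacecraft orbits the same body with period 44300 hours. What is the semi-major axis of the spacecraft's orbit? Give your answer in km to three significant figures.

a₂ ≈ 4.41×10⁸ km

Kepler's third law: a³ ∝ T², so a₂ = a₁ (T₂/T₁)^(2/3).
T₂/T₁ = 23.55, (T₂/T₁)^(2/3) = 8.216.
a₂ = 5.362×10⁷ × 8.216 = 4.406×10⁸ km.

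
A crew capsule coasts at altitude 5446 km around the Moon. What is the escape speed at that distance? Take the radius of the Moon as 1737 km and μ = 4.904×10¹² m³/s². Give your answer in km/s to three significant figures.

v_esc ≈ 1.17 km/s

r = 1737 + 5446 = 7183.0 km = 7.1830×10⁶ m.
Escape speed v_esc = √(2μ/r) = √(2 × 4.904×10¹² / 7.183×10⁶) = √(1.365×10⁶) = 1169 m/s.
= 1.169 km/s.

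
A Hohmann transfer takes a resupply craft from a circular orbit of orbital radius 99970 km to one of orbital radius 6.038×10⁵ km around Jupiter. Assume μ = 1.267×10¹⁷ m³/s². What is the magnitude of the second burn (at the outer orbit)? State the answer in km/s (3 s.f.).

r₁ = 99970 km = 9.997×10⁷ m.
r₂ = 6.038×10⁵ km = 6.038×10⁸ m.
Transfer ellipse a_t = (r₁ + r₂)/2 = 3.519×10⁸ m.
At r₁: circular v_c1 = √(μ/r₁) = 35600 m/s; transfer-perijove v_p = √[μ(2/r₁ − 1/a_t)] = 46630 m/s.
At r₂: circular v_c2 = √(μ/r₂) = 14490 m/s; transfer-apojove v_a = √[μ(2/r₂ − 1/a_t)] = 7721 m/s.
Δv₂ = v_c2 − v_a = 6765 m/s.
= 6.765 km/s.

Δv ≈ 6.76 km/s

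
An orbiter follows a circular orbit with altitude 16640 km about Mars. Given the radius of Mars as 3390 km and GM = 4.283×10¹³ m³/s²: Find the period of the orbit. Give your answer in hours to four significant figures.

T ≈ 23.91 hours

r = 3390 + 16640 = 20030 km = 2.0030×10⁷ m.
Kepler's third law: T = 2π√(r³/μ) = 2π√((2.003×10⁷)³ / 4.283×10¹³).
r³/μ = 1.876×10⁸ s², so T = 2π × 1.370×10⁴ = 8.607×10⁴ s.
Converting: 8.607×10⁴ s ÷ 3600 = 23.91 hours.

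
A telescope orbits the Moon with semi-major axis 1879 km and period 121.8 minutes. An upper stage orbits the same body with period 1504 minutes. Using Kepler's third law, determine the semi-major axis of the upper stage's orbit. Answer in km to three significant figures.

a₂ ≈ 10000 km

Kepler's third law: a³ ∝ T², so a₂ = a₁ (T₂/T₁)^(2/3).
T₂/T₁ = 12.35, (T₂/T₁)^(2/3) = 5.342.
a₂ = 1879 × 5.342 = 10040 km.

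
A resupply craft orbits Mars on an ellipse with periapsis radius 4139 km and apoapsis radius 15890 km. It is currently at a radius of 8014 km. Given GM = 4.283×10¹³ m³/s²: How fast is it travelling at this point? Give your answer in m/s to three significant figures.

v ≈ 2530 m/s

Semi-major axis a = (r_p + r_a)/2 = 10014 km = 1.001×10⁷ m.
Vis-viva: v² = μ(2/r − 1/a) = 4.283×10¹³ × (2.496×10⁻⁷ − 9.986×10⁻⁸) = 6.412×10⁶ m²/s².
v = 2532 m/s.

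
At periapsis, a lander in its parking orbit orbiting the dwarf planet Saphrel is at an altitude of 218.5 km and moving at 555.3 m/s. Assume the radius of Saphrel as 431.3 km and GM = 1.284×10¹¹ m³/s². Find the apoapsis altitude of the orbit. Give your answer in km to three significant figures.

apoapsis altitude ≈ 1880 km

r_p = 431.3 + 218.5 = 649.80 km = 6.498×10⁵ m.
Specific energy ε = v²/2 − μ/r = -4.342×10⁴ J/kg, so a = −μ/(2ε) = 1.479×10⁶ m.
The apsides satisfy r_p + r_a = 2a, so the apoapsis radius is 2a − r_p = 2.307×10⁶ m = 2307.3 km.
Apoapsis altitude = 2307.3 − 431.3 = 1876.0 km.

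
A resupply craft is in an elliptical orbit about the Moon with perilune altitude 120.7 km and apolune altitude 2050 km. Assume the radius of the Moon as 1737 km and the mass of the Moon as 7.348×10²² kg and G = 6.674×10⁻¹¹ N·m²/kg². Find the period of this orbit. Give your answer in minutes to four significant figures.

T ≈ 224.2 minutes

μ = GM = 6.674×10⁻¹¹ × 7.348×10²² = 4.904×10¹² m³/s².
r_p = 1737 + 120.7 = 1857.7 km = 1.8577×10⁶ m.
r_a = 1737 + 2050 = 3787.0 km = 3.7870×10⁶ m.
Semi-major axis a = (r_p + r_a)/2 = (1857.7 + 3787.0)/2 = 2822.3 km = 2.822×10⁶ m.
By Kepler's third law T = 2π√(a³/μ) = 2π × 2.141×10³ = 1.345×10⁴ s.
= 224.2 minutes.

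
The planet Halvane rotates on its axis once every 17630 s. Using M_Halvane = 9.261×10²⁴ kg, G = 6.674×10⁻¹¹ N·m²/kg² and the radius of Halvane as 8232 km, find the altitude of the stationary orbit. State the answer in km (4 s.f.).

μ = GM = 6.674×10⁻¹¹ × 9.261×10²⁴ = 6.181×10¹⁴ m³/s².
A synchronous orbit has period T, so by Kepler's third law a = (μT²/4π²)^(1/3).
μT²/4π² = 6.181×10¹⁴ × (1.763×10⁴)² / 39.48 = 4.866×10²¹ m³.
a = 1.695×10⁷ m = 16946 km.
Altitude h = a − R = 16946 − 8232 = 8713.8 km.

h_sync ≈ 8714 km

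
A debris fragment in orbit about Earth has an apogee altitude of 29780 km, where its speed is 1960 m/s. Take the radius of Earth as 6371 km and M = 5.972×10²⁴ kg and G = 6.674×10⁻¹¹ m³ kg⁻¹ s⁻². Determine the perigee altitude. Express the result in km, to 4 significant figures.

perigee altitude ≈ 1256 km

μ = GM = 6.674×10⁻¹¹ × 5.972×10²⁴ = 3.986×10¹⁴ m³/s².
r_a = 6371 + 29780 = 36151 km = 3.615×10⁷ m.
Specific energy ε = v²/2 − μ/r = -9.104×10⁶ J/kg, so a = −μ/(2ε) = 2.189×10⁷ m.
The apsides satisfy r_p + r_a = 2a, so the perigee radius is 2a − r_a = 7.627×10⁶ m = 7627.0 km.
Perigee altitude = 7627.0 − 6371 = 1256.0 km.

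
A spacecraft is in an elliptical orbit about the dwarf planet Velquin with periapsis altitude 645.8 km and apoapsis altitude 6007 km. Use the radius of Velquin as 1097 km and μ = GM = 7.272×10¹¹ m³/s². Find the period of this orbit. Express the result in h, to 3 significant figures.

r_p = 1097 + 645.8 = 1742.8 km = 1.7428×10⁶ m.
r_a = 1097 + 6007 = 7104.0 km = 7.1040×10⁶ m.
Semi-major axis a = (r_p + r_a)/2 = (1742.8 + 7104.0)/2 = 4423.4 km = 4.423×10⁶ m.
By Kepler's third law T = 2π√(a³/μ) = 2π × 1.091×10⁴ = 6.855×10⁴ s.
= 19.04 h.

T ≈ 19.0 h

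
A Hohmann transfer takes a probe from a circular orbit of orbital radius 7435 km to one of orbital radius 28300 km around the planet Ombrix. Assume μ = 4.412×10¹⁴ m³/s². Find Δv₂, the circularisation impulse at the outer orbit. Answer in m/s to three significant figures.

r₁ = 7435 km = 7.435×10⁶ m.
r₂ = 28300 km = 2.830×10⁷ m.
Transfer ellipse a_t = (r₁ + r₂)/2 = 1.787×10⁷ m.
At r₁: circular v_c1 = √(μ/r₁) = 7703 m/s; transfer-periapsis v_p = √[μ(2/r₁ − 1/a_t)] = 9695 m/s.
At r₂: circular v_c2 = √(μ/r₂) = 3948 m/s; transfer-apoapsis v_a = √[μ(2/r₂ − 1/a_t)] = 2547 m/s.
Δv₂ = v_c2 − v_a = 1401 m/s.

Δv ≈ 1400 m/s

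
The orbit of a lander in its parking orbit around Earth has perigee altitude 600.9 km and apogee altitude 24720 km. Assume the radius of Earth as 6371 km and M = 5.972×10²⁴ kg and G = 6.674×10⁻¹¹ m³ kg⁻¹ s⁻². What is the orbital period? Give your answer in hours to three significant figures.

T ≈ 7.26 hours

μ = GM = 6.674×10⁻¹¹ × 5.972×10²⁴ = 3.986×10¹⁴ m³/s².
r_p = 6371 + 600.9 = 6971.9 km = 6.9719×10⁶ m.
r_a = 6371 + 24720 = 31091 km = 3.1091×10⁷ m.
Semi-major axis a = (r_p + r_a)/2 = (6971.9 + 31091)/2 = 19031 km = 1.903×10⁷ m.
By Kepler's third law T = 2π√(a³/μ) = 2π × 4.159×10³ = 2.613×10⁴ s.
= 7.258 hours.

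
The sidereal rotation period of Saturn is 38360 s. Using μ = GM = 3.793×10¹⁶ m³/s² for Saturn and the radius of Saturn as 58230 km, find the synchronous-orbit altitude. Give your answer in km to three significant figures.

A synchronous orbit has period T, so by Kepler's third law a = (μT²/4π²)^(1/3).
μT²/4π² = 3.793×10¹⁶ × (3.836×10⁴)² / 39.48 = 1.414×10²⁴ m³.
a = 1.122×10⁸ m = 1.1223×10⁵ km.
Altitude h = a − R = 1.1223×10⁵ − 58230 = 54005 km.

h_sync ≈ 54000 km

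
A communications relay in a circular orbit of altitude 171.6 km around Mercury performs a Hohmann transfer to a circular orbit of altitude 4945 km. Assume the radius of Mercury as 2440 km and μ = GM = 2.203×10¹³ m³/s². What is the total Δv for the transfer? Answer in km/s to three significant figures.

Δv_total ≈ 1.10 km/s

r₁ = 2440 + 171.6 = 2611.6 km = 2.6116×10⁶ m.
r₂ = 2440 + 4945 = 7385.0 km = 7.3850×10⁶ m.
Transfer ellipse a_t = (r₁ + r₂)/2 = 4.998×10⁶ m.
At r₁: circular v_c1 = √(μ/r₁) = 2904 m/s; transfer-periherm v_p = √[μ(2/r₁ − 1/a_t)] = 3530 m/s.
Δv₁ = v_p − v_c1 = 626.0 m/s.
At r₂: circular v_c2 = √(μ/r₂) = 1727 m/s; transfer-apoherm v_a = √[μ(2/r₂ − 1/a_t)] = 1248 m/s.
Δv₂ = v_c2 − v_a = 478.7 m/s.
Total Δv = Δv₁ + Δv₂ = 1105 m/s = 1.105 km/s.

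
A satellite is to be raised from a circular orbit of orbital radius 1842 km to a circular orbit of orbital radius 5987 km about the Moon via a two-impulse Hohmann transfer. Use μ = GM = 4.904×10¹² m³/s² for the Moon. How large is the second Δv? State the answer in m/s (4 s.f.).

r₁ = 1842 km = 1.842×10⁶ m.
r₂ = 5987 km = 5.987×10⁶ m.
Transfer ellipse a_t = (r₁ + r₂)/2 = 3.914×10⁶ m.
At r₁: circular v_c1 = √(μ/r₁) = 1632 m/s; transfer-perilune v_p = √[μ(2/r₁ − 1/a_t)] = 2018 m/s.
At r₂: circular v_c2 = √(μ/r₂) = 905.0 m/s; transfer-apolune v_a = √[μ(2/r₂ − 1/a_t)] = 620.8 m/s.
Δv₂ = v_c2 − v_a = 284.2 m/s.

Δv ≈ 284.2 m/s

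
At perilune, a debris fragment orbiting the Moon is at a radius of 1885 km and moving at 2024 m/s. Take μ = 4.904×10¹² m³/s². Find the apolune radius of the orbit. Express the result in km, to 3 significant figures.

r_p = 1.885×10⁶ m.
Specific energy ε = v²/2 − μ/r = -5.533×10⁵ J/kg, so a = −μ/(2ε) = 4.432×10⁶ m.
The apsides satisfy r_p + r_a = 2a, so the apolune radius is 2a − r_p = 6.978×10⁶ m = 6978.1 km.

apolune radius ≈ 6980 km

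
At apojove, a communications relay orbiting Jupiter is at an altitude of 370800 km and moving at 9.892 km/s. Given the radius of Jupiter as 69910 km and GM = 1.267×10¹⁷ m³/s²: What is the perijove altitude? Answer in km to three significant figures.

perijove altitude ≈ 20500 km

r_a = 69910 + 370800 = 4.4071×10⁵ km = 4.407×10⁸ m.
Specific energy ε = v²/2 − μ/r = -2.386×10⁸ J/kg, so a = −μ/(2ε) = 2.655×10⁸ m.
The apsides satisfy r_p + r_a = 2a, so the perijove radius is 2a − r_a = 9.038×10⁷ m = 90383 km.
Perijove altitude = 90383 − 69910 = 20473 km.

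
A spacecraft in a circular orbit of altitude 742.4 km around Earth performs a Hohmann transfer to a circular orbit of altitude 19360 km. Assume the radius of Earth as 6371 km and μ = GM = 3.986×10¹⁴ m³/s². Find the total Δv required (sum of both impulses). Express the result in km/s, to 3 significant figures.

Δv_total ≈ 3.23 km/s

r₁ = 6371 + 742.4 = 7113.4 km = 7.1134×10⁶ m.
r₂ = 6371 + 19360 = 25731 km = 2.5731×10⁷ m.
Transfer ellipse a_t = (r₁ + r₂)/2 = 1.642×10⁷ m.
At r₁: circular v_c1 = √(μ/r₁) = 7486 m/s; transfer-perigee v_p = √[μ(2/r₁ − 1/a_t)] = 9370 m/s.
Δv₁ = v_p − v_c1 = 1884 m/s.
At r₂: circular v_c2 = √(μ/r₂) = 3936 m/s; transfer-apogee v_a = √[μ(2/r₂ − 1/a_t)] = 2590 m/s.
Δv₂ = v_c2 − v_a = 1345 m/s.
Total Δv = Δv₁ + Δv₂ = 3230 m/s = 3.230 km/s.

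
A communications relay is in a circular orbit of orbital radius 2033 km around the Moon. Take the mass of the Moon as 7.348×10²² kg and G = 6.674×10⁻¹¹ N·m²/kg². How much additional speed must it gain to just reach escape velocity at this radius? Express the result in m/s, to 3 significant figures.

μ = GM = 6.674×10⁻¹¹ × 7.348×10²² = 4.904×10¹² m³/s².
r = 2033 km = 2.033×10⁶ m.
Circular speed v_c = √(μ/r) = 1553 m/s.
Escape speed v_esc = √(2μ/r) = √2 × v_c = 2196 m/s.
Δv = v_esc − v_c = 643.3 m/s.

Δv ≈ 643 m/s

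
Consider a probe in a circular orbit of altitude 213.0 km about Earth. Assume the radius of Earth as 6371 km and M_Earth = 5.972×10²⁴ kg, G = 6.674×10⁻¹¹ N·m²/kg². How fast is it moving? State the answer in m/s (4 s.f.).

μ = GM = 6.674×10⁻¹¹ × 5.972×10²⁴ = 3.986×10¹⁴ m³/s².
r = 6371 + 213.0 = 6584.0 km = 6.5840×10⁶ m.
For a circular orbit v = √(μ/r) = √(3.986×10¹⁴ / 6.584×10⁶) = √(6.054×10⁷) = 7781 m/s.

v ≈ 7781 m/s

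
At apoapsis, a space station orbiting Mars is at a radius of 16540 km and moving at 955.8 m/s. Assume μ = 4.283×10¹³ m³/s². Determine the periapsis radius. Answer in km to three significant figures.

r_a = 1.654×10⁷ m.
Specific energy ε = v²/2 − μ/r = -2.133×10⁶ J/kg, so a = −μ/(2ε) = 1.004×10⁷ m.
The apsides satisfy r_p + r_a = 2a, so the periapsis radius is 2a − r_a = 3.542×10⁶ m = 3542.5 km.

periapsis radius ≈ 3540 km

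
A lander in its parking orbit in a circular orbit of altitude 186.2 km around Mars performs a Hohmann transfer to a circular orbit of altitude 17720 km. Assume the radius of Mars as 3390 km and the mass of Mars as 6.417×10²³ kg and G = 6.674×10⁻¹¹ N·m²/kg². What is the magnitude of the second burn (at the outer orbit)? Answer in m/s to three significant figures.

Δv ≈ 658 m/s

μ = GM = 6.674×10⁻¹¹ × 6.417×10²³ = 4.283×10¹³ m³/s².
r₁ = 3390 + 186.2 = 3576.2 km = 3.5762×10⁶ m.
r₂ = 3390 + 17720 = 21110 km = 2.1110×10⁷ m.
Transfer ellipse a_t = (r₁ + r₂)/2 = 1.234×10⁷ m.
At r₁: circular v_c1 = √(μ/r₁) = 3461 m/s; transfer-periapsis v_p = √[μ(2/r₁ − 1/a_t)] = 4526 m/s.
At r₂: circular v_c2 = √(μ/r₂) = 1424 m/s; transfer-apoapsis v_a = √[μ(2/r₂ − 1/a_t)] = 766.7 m/s.
Δv₂ = v_c2 − v_a = 657.7 m/s.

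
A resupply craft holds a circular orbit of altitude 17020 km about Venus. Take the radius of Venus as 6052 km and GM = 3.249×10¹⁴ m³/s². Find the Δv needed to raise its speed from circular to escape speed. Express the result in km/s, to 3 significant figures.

Δv ≈ 1.55 km/s

r = 6052 + 17020 = 23072 km = 2.3072×10⁷ m.
Circular speed v_c = √(μ/r) = 3753 m/s.
Escape speed v_esc = √(2μ/r) = √2 × v_c = 5307 m/s.
Δv = v_esc − v_c = 1554 m/s = 1.554 km/s.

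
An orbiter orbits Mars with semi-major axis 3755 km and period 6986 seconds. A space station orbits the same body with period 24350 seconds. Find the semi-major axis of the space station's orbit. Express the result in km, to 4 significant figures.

a₂ ≈ 8632 km

Kepler's third law: a³ ∝ T², so a₂ = a₁ (T₂/T₁)^(2/3).
T₂/T₁ = 3.486, (T₂/T₁)^(2/3) = 2.299.
a₂ = 3755 × 2.299 = 8632 km.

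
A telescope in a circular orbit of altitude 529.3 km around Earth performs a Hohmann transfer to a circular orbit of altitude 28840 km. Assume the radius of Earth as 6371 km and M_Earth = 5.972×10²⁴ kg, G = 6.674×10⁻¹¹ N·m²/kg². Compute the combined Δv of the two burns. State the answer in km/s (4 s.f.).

μ = GM = 6.674×10⁻¹¹ × 5.972×10²⁴ = 3.986×10¹⁴ m³/s².
r₁ = 6371 + 529.3 = 6900.3 km = 6.9003×10⁶ m.
r₂ = 6371 + 28840 = 35211 km = 3.5211×10⁷ m.
Transfer ellipse a_t = (r₁ + r₂)/2 = 2.106×10⁷ m.
At r₁: circular v_c1 = √(μ/r₁) = 7600 m/s; transfer-perigee v_p = √[μ(2/r₁ − 1/a_t)] = 9828 m/s.
Δv₁ = v_p − v_c1 = 2228 m/s.
At r₂: circular v_c2 = √(μ/r₂) = 3364 m/s; transfer-apogee v_a = √[μ(2/r₂ − 1/a_t)] = 1926 m/s.
Δv₂ = v_c2 − v_a = 1438 m/s.
Total Δv = Δv₁ + Δv₂ = 3667 m/s = 3.667 km/s.

Δv_total ≈ 3.667 km/s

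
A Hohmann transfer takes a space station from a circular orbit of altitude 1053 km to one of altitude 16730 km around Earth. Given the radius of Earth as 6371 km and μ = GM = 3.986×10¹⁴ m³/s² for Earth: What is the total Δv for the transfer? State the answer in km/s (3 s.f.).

Δv_total ≈ 2.94 km/s

r₁ = 6371 + 1053 = 7424.0 km = 7.4240×10⁶ m.
r₂ = 6371 + 16730 = 23101 km = 2.3101×10⁷ m.
Transfer ellipse a_t = (r₁ + r₂)/2 = 1.526×10⁷ m.
At r₁: circular v_c1 = √(μ/r₁) = 7327 m/s; transfer-perigee v_p = √[μ(2/r₁ − 1/a_t)] = 9015 m/s.
Δv₁ = v_p − v_c1 = 1687 m/s.
At r₂: circular v_c2 = √(μ/r₂) = 4154 m/s; transfer-apogee v_a = √[μ(2/r₂ − 1/a_t)] = 2897 m/s.
Δv₂ = v_c2 − v_a = 1257 m/s.
Total Δv = Δv₁ + Δv₂ = 2944 m/s = 2.944 km/s.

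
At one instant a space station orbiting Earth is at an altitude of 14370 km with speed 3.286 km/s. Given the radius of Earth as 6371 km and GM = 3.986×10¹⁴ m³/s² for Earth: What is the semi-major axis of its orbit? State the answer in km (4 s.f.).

a ≈ 14420 km

r = 6371 + 14370 = 20741 km = 2.074×10⁷ m.
Specific orbital energy ε = v²/2 − μ/r = (3286)²/2 − 3.986×10¹⁴/2.074×10⁷ = -1.382×10⁷ J/kg.
Since ε = −μ/(2a), a = −μ/(2ε) = 1.442×10⁷ m = 14422 km.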